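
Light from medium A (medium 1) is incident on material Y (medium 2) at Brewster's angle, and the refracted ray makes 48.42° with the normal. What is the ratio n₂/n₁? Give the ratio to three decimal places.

At Brewster incidence θ_B = 90° − θ_t = 90° − 48.42° = 41.58°.
Then n₂/n₁ = tan θ_B = tan 41.58° = 0.887.

n₂/n₁ ≈ 0.887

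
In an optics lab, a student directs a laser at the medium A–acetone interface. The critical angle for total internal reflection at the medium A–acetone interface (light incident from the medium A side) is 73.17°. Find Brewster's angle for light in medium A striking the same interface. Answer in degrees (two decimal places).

θ_B ≈ 43.75°

sin θ_c = n₂/n₁, so n₂/n₁ = sin 73.17° = 0.9572.
Brewster: tan θ_B = n₂/n₁ = 0.9572.
θ_B = arctan(0.9572) = 43.75°.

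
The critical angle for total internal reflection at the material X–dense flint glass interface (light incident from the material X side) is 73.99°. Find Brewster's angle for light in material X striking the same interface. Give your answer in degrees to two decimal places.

At the critical angle sin θ_c = n₂/n₁, giving n₂/n₁ = sin 73.99° = 0.9612.
Then tan θ_B = n₂/n₁ = 0.9612, so θ_B = arctan 0.9612 = 43.87°.

θ_B ≈ 43.87°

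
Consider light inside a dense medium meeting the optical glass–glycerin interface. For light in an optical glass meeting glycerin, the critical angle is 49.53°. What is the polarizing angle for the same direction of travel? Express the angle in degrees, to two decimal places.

θ_B ≈ 37.26°

At the critical angle sin θ_c = n₂/n₁, giving n₂/n₁ = sin 49.53° = 0.7607.
Then tan θ_B = n₂/n₁ = 0.7607, so θ_B = arctan 0.7607 = 37.26°.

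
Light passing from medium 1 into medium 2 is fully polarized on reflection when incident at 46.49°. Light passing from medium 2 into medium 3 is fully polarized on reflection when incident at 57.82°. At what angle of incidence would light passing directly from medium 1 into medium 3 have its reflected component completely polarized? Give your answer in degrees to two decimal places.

θ_B ≈ 59.15°

Each Brewster angle gives a ratio: n₂/n₁ = tan 46.49° = 1.0534, n₃/n₂ = tan 57.82° = 1.5892.
So n₃/n₁ = (n₂/n₁)(n₃/n₂) = 1.0534 × 1.5892 = 1.6741.
θ_B(1→3) = arctan(1.6741) = 59.15°.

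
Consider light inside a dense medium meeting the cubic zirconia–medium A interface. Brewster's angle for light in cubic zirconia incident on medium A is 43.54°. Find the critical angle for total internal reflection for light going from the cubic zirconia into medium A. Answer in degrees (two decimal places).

From Brewster, n₂/n₁ = tan θ_B = tan 43.54° = 0.9503.
Then sin θ_c = n₂/n₁ = 0.9503, so θ_c = arcsin 0.9503 = 71.86°.

θ_c ≈ 71.86°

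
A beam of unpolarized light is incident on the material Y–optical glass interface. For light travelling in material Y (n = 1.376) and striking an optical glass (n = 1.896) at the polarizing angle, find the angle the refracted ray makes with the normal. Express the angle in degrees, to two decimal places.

First find Brewster's angle: tan θ_B = 1.896/1.376 = 1.3779, giving θ_B = 54.03°.
At Brewster's angle the reflected and refracted rays are perpendicular, so θ_t = 90° − θ_B = 90° − 54.03° = 35.97°.

θ_t ≈ 35.97°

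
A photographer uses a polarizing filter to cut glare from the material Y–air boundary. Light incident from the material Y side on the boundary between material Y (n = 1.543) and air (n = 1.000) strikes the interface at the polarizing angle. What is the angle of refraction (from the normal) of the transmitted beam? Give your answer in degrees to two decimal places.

tan θ_B = n₂/n₁ = 1.000/1.543 = 0.6481, so θ_B = 32.95°.
Since θ_B + θ_t = 90° at Brewster incidence, θ_t = 90° − 32.95° = 57.05°.

θ_t ≈ 57.05°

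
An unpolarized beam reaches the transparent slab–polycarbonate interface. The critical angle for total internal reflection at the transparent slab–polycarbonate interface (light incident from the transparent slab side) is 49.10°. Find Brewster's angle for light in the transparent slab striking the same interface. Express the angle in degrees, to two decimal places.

θ_B ≈ 37.08°

n₂/n₁ = sin θ_c = sin 49.10° = 0.7559.
tan θ_B equals the same ratio, so θ_B = arctan(0.7559) = 37.08°.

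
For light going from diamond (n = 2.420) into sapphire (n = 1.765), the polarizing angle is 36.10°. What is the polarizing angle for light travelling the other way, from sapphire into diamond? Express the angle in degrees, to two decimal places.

Reversing the direction swaps n₁ and n₂, so tan θ_B' = 1/tan θ_B and θ_B' = 90° − θ_B.
Hence θ_B' = 90° − 36.10° = 53.90°.

θ_B' ≈ 53.90°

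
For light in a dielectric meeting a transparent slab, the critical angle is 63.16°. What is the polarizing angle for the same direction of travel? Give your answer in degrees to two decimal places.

θ_B ≈ 41.74°

At the critical angle sin θ_c = n₂/n₁, giving n₂/n₁ = sin 63.16° = 0.8923.
Then tan θ_B = n₂/n₁ = 0.8923, so θ_B = arctan 0.8923 = 41.74°.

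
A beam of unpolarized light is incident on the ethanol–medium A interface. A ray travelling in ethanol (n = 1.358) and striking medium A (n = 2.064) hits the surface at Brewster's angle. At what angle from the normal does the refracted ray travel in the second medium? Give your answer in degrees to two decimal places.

θ_B = arctan(n₂/n₁) = arctan(2.064/1.358) = 56.66°.
The refracted ray is perpendicular to the reflected ray, so θ_t = 90° − θ_B = 33.34°.

θ_t ≈ 33.34°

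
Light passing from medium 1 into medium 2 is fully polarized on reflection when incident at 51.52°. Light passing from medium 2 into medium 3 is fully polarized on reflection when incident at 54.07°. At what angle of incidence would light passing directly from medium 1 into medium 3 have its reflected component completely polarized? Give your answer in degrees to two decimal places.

tan θ_B(1→2) = n₂/n₁ = tan 51.52° = 1.2581.
tan θ_B(2→3) = n₃/n₂ = tan 54.07° = 1.3799.
Multiplying, n₃/n₁ = 1.2581 × 1.3799 = 1.7360, and θ_B(1→3) = arctan 1.7360 = 60.06°.

θ_B ≈ 60.06°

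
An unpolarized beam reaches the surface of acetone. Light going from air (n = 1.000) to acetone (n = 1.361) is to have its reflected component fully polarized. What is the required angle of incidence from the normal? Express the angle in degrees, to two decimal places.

θ_B ≈ 53.69°

tan θ_B = n₂/n₁ = 1.361/1.000 = 1.3610.
So θ_B = arctan 1.3610 = 53.69°.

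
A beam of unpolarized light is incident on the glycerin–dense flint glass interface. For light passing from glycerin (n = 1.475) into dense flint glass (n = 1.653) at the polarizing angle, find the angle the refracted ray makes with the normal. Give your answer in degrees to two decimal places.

θ_t ≈ 41.74°

First find Brewster's angle: tan θ_B = 1.653/1.475 = 1.1207, giving θ_B = 48.26°.
At Brewster's angle the reflected and refracted rays are perpendicular, so θ_t = 90° − θ_B = 90° − 48.26° = 41.74°.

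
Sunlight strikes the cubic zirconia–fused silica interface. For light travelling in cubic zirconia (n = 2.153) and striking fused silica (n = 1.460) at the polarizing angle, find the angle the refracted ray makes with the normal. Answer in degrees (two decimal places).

θ_t ≈ 55.86°

First find Brewster's angle: tan θ_B = 1.460/2.153 = 0.6781, giving θ_B = 34.14°.
Since θ_B + θ_t = 90° at Brewster incidence, θ_t = 90° − 34.14° = 55.86°.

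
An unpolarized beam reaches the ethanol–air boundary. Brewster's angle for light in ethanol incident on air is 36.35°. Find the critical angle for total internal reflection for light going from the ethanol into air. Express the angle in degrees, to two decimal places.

θ_c ≈ 47.38°

n₂/n₁ = tan 36.35° = 0.7359; the critical angle satisfies sin θ_c = n₂/n₁.
θ_c = arcsin(0.7359) = 47.38°.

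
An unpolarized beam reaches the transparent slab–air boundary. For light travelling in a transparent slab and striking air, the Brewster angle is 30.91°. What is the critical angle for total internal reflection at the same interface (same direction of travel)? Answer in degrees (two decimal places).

θ_c ≈ 36.78°

tan θ_B = n₂/n₁ = tan 30.91° = 0.5987.
Total internal reflection: sin θ_c = n₂/n₁ = 0.5987.
θ_c = arcsin(0.5987) = 36.78°.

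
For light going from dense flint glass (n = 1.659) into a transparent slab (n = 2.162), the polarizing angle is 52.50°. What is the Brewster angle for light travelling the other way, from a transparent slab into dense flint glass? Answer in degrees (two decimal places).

θ_B' ≈ 37.50°

The two Brewster angles are complementary: θ_B' = 90° − θ_B = 90° − 52.50° = 37.50°.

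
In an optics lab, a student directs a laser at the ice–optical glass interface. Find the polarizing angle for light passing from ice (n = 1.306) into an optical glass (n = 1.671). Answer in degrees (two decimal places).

The reflected p-component vanishes when tan θ_B = n₂/n₁.
tan θ_B = n₂/n₁ = 1.671/1.306 = 1.2795.
So θ_B = arctan 1.2795 = 51.99°.

θ_B ≈ 51.99°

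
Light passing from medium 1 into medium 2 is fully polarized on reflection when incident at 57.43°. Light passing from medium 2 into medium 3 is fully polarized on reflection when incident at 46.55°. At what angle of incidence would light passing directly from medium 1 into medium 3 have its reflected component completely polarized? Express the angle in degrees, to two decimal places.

θ_B ≈ 58.82°

Each Brewster angle gives a ratio: n₂/n₁ = tan 57.43° = 1.5655, n₃/n₂ = tan 46.55° = 1.0556.
n₃/n₁ = 1.6525. Then tan θ_B(1→3) = n₃/n₁, so θ_B(1→3) = arctan(1.6525) = 58.82°.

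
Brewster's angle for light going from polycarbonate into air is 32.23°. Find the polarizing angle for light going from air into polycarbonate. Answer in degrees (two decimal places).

θ_B' ≈ 57.77°

tan θ_B' = n₁/n₂ = 1/tan θ_B, so θ_B' = 90° − θ_B.
θ_B' = 90° − 32.23° = 57.77°.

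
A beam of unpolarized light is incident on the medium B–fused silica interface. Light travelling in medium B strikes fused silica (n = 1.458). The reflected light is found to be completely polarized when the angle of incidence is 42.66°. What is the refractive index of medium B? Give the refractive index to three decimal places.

At Brewster's angle, tan θ_B = n₂/n₁ with n₁ on the incident side (medium B) and n₂ on the transmitted side (fused silica).
n₁ = n₂ / tan θ_B = 1.458 / tan 42.66° = 1.582.

n ≈ 1.582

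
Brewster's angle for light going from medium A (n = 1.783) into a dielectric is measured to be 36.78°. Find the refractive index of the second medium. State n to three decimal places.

Full polarization of the reflected beam means tan θ_B = n₂/n₁, where n₁ is the incident medium (medium A).
n₂ = n₁ tan θ_B = 1.783 × tan 36.78° = 1.333.

n ≈ 1.333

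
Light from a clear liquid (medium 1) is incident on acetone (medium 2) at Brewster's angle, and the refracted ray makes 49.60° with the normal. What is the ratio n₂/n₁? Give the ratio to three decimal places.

At Brewster incidence θ_B = 90° − θ_t = 90° − 49.60° = 40.40°.
Then n₂/n₁ = tan θ_B = tan 40.40° = 0.851.

n₂/n₁ ≈ 0.851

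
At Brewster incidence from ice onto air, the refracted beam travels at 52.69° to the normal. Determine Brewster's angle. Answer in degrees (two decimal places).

θ_B ≈ 37.31°

Since the reflected and refracted rays are at right angles at the polarizing angle, θ_B + θ_t = 90°.
So θ_B = 90° − θ_t = 90° − 52.69° = 37.31°.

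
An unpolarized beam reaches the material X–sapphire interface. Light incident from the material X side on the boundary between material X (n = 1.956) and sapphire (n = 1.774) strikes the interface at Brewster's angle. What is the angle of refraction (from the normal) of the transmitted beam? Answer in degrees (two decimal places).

θ_t ≈ 47.79°

tan θ_B = n₂/n₁ = 1.774/1.956 = 0.9070, so θ_B = 42.21°.
Since θ_B + θ_t = 90° at Brewster incidence, θ_t = 90° − 42.21° = 47.79°.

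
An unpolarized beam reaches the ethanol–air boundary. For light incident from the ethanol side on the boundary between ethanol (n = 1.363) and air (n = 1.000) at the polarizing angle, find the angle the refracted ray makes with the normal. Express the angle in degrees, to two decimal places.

θ_B = arctan(n₂/n₁) = arctan(1.000/1.363) = 36.27°.
Since θ_B + θ_t = 90° at Brewster incidence, θ_t = 90° − 36.27° = 53.73°.

θ_t ≈ 53.73°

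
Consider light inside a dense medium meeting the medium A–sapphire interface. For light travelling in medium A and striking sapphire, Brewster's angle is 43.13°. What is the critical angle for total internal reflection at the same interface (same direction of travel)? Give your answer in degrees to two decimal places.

θ_c ≈ 69.52°

From Brewster, n₂/n₁ = tan θ_B = tan 43.13° = 0.9368.
Then sin θ_c = n₂/n₁ = 0.9368, so θ_c = arcsin 0.9368 = 69.52°.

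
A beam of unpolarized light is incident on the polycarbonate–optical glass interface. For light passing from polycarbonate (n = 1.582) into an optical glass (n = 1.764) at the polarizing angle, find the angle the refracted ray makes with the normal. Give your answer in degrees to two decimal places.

θ_t ≈ 41.89°

First find Brewster's angle: tan θ_B = 1.764/1.582 = 1.1150, giving θ_B = 48.11°.
At Brewster's angle the reflected and refracted rays are perpendicular, so θ_t = 90° − θ_B = 90° − 48.11° = 41.89°.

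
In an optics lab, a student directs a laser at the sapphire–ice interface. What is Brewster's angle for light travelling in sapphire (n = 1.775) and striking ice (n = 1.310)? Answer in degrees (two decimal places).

θ_B ≈ 36.43°

Brewster's condition: tan θ_B = n₂/n₁ = 1.310/1.775 = 0.7380.
θ_B = arctan(0.7380) = 36.43°.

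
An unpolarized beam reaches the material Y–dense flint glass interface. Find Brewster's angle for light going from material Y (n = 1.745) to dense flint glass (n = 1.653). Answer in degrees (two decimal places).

Brewster's condition: tan θ_B = n₂/n₁ = 1.653/1.745 = 0.9473.
θ_B = arctan(0.9473) = 43.45°.

θ_B ≈ 43.45°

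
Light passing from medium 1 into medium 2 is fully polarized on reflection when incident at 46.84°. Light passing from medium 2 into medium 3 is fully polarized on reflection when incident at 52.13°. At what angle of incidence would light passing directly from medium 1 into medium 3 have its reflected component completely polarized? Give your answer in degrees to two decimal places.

n₂/n₁ = tan 46.84° = 1.0664 and n₃/n₂ = tan 52.13° = 1.2859.
So n₃/n₁ = (n₂/n₁)(n₃/n₂) = 1.0664 × 1.2859 = 1.3713.
θ_B(1→3) = arctan(1.3713) = 53.90°.

θ_B ≈ 53.90°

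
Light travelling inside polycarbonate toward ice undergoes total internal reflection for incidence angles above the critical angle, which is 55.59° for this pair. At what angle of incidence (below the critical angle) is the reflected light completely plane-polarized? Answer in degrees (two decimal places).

n₂/n₁ = sin θ_c = sin 55.59° = 0.8250.
tan θ_B equals the same ratio, so θ_B = arctan(0.8250) = 39.52°.

θ_B ≈ 39.52°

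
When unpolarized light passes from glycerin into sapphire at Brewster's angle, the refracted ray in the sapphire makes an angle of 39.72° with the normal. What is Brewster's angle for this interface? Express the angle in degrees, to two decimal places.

At Brewster's angle the reflected and refracted rays are perpendicular, so θ_B + θ_t = 90°.
So θ_B = 90° − θ_t = 90° − 39.72° = 50.28°.

θ_B ≈ 50.28°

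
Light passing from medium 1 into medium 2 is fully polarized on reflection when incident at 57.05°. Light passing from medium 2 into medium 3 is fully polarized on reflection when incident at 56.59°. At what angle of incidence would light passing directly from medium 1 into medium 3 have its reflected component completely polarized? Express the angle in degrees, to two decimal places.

Each Brewster angle gives a ratio: n₂/n₁ = tan 57.05° = 1.5428, n₃/n₂ = tan 56.59° = 1.5160.
Multiplying, n₃/n₁ = 1.5428 × 1.5160 = 2.3389, and θ_B(1→3) = arctan 2.3389 = 66.85°.

θ_B ≈ 66.85°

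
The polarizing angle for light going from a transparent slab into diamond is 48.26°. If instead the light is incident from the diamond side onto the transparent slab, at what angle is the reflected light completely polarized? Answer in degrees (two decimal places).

tan θ_B' = n₁/n₂ = 1/tan θ_B, so θ_B' = 90° − θ_B.
θ_B' = 90° − 48.26° = 41.74°.

θ_B' ≈ 41.74°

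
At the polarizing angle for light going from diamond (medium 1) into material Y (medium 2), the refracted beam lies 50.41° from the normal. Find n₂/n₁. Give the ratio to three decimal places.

At Brewster incidence θ_B = 90° − θ_t = 90° − 50.41° = 39.59°.
Then n₂/n₁ = tan θ_B = tan 39.59° = 0.827.

n₂/n₁ ≈ 0.827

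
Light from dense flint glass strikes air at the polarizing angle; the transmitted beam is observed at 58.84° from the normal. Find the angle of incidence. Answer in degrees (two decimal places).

At Brewster's angle the reflected and refracted rays are perpendicular, so θ_B + θ_t = 90°.
So θ_B = 90° − θ_t = 90° − 58.84° = 31.16°.

θ_B ≈ 31.16°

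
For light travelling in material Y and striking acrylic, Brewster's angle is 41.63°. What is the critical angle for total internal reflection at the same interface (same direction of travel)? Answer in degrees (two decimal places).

n₂/n₁ = tan 41.63° = 0.8888; the critical angle satisfies sin θ_c = n₂/n₁.
θ_c = arcsin(0.8888) = 62.72°.

θ_c ≈ 62.72°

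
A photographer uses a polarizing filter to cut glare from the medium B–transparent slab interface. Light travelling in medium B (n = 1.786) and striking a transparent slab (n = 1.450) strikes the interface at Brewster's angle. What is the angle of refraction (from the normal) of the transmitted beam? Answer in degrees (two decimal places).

θ_t ≈ 50.93°

tan θ_B = n₂/n₁ = 1.450/1.786 = 0.8119, so θ_B = 39.07°.
The refracted ray is perpendicular to the reflected ray, so θ_t = 90° − θ_B = 50.93°.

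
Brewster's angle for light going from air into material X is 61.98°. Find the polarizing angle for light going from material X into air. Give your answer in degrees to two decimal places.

tan θ_B' = n₁/n₂ = 1/tan θ_B, so θ_B' = 90° − θ_B.
θ_B' = 90° − 61.98° = 28.02°.

θ_B' ≈ 28.02°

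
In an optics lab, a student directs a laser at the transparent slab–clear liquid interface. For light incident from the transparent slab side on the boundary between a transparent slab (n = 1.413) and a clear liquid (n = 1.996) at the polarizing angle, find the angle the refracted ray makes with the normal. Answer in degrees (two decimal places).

θ_t ≈ 35.30°

First find Brewster's angle: tan θ_B = 1.996/1.413 = 1.4126, giving θ_B = 54.70°.
At Brewster's angle the reflected and refracted rays are perpendicular, so θ_t = 90° − θ_B = 90° − 54.70° = 35.30°.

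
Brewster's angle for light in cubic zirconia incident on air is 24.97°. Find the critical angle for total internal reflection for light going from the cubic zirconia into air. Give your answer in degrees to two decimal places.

θ_c ≈ 27.75°

n₂/n₁ = tan 24.97° = 0.4657; the critical angle satisfies sin θ_c = n₂/n₁.
θ_c = arcsin(0.4657) = 27.75°.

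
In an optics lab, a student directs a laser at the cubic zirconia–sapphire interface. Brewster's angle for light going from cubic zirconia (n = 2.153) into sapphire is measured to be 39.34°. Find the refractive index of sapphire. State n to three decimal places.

n ≈ 1.765

Brewster's law: tan θ_B = n₂/n₁ (light incident in cubic zirconia, refracted into sapphire).
n₂ = n₁ tan θ_B = 2.153 × tan 39.34° = 1.765.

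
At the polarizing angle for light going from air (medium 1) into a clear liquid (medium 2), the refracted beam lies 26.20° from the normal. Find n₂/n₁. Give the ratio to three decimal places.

n₂/n₁ ≈ 2.032

At Brewster incidence θ_B = 90° − θ_t = 90° − 26.20° = 63.80°.
Then n₂/n₁ = tan θ_B = tan 63.80° = 2.032.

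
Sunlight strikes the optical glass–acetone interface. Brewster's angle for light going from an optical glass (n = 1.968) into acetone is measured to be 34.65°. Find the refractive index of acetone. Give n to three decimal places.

n ≈ 1.360

At Brewster's angle, tan θ_B = n₂/n₁ with n₁ on the incident side (an optical glass) and n₂ on the transmitted side (acetone).
n₂ = n₁ tan θ_B = 1.968 × tan 34.65° = 1.360.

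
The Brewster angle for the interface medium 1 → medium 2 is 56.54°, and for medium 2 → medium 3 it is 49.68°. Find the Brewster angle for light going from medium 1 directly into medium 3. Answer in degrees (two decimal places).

θ_B ≈ 60.71°

n₂/n₁ = tan 56.54° = 1.5131 and n₃/n₂ = tan 49.68° = 1.1783.
n₃/n₁ = 1.7830. Then tan θ_B(1→3) = n₃/n₁, so θ_B(1→3) = arctan(1.7830) = 60.71°.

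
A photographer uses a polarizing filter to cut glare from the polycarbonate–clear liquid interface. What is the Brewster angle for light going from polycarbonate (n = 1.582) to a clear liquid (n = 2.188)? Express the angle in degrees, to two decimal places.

Brewster's condition: tan θ_B = n₂/n₁ = 2.188/1.582 = 1.3831.
θ_B = arctan(1.3831) = 54.13°.

θ_B ≈ 54.13°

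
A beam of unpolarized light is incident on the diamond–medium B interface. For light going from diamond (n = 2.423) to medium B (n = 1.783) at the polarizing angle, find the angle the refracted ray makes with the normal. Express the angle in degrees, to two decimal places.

θ_t ≈ 53.65°

tan θ_B = n₂/n₁ = 1.783/2.423 = 0.7359, so θ_B = 36.35°.
At Brewster's angle the reflected and refracted rays are perpendicular, so θ_t = 90° − θ_B = 90° − 36.35° = 53.65°.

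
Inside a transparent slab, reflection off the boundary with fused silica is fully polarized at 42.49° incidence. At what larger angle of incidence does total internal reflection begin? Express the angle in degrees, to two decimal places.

tan θ_B = n₂/n₁ = tan 42.49° = 0.9160.
Total internal reflection: sin θ_c = n₂/n₁ = 0.9160.
θ_c = arcsin(0.9160) = 66.35°.

θ_c ≈ 66.35°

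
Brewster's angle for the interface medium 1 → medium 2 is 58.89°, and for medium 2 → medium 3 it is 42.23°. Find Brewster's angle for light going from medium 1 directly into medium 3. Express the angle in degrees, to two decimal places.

θ_B ≈ 56.38°

n₂/n₁ = tan 58.89° = 1.6571 and n₃/n₂ = tan 42.23° = 0.9077.
n₃/n₁ = 1.5041. Then tan θ_B(1→3) = n₃/n₁, so θ_B(1→3) = arctan(1.5041) = 56.38°.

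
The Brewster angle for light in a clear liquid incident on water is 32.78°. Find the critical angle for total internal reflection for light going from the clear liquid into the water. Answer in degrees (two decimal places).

θ_c ≈ 40.09°

From Brewster, n₂/n₁ = tan θ_B = tan 32.78° = 0.6440.
Then sin θ_c = n₂/n₁ = 0.6440, so θ_c = arcsin 0.6440 = 40.09°.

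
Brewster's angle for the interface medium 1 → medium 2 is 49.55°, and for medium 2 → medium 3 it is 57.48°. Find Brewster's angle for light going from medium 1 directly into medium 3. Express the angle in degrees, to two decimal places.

Each Brewster angle gives a ratio: n₂/n₁ = tan 49.55° = 1.1729, n₃/n₂ = tan 57.48° = 1.5685.
So n₃/n₁ = (n₂/n₁)(n₃/n₂) = 1.1729 × 1.5685 = 1.8397.
θ_B(1→3) = arctan(1.8397) = 61.47°.

θ_B ≈ 61.47°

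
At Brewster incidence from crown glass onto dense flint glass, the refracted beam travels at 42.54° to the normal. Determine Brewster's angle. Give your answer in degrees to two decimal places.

θ_B ≈ 47.46°

At Brewster's angle the reflected and refracted rays are perpendicular, so θ_B + θ_t = 90°.
θ_B = 90° − 42.54° = 47.46°.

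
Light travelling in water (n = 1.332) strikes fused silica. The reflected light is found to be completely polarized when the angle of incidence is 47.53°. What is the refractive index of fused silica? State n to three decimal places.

At the polarizing angle, tan θ_B = n₂/n₁ with n₁ on the incident side (water) and n₂ on the transmitted side (fused silica).
n₂ = n₁ tan θ_B = 1.332 × tan 47.53° = 1.455.

n ≈ 1.455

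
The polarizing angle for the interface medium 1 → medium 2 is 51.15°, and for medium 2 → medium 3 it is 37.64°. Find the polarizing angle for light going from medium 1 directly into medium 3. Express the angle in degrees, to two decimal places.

n₂/n₁ = tan 51.15° = 1.2415 and n₃/n₂ = tan 37.64° = 0.7712.
So n₃/n₁ = (n₂/n₁)(n₃/n₂) = 1.2415 × 0.7712 = 0.9575.
θ_B(1→3) = arctan(0.9575) = 43.76°.

θ_B ≈ 43.76°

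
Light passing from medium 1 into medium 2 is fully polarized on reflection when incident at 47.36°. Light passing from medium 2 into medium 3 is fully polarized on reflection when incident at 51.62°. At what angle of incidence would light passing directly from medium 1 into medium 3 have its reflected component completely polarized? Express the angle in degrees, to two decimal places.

tan θ_B(1→2) = n₂/n₁ = tan 47.36° = 1.0860.
tan θ_B(2→3) = n₃/n₂ = tan 51.62° = 1.2626.
So n₃/n₁ = (n₂/n₁)(n₃/n₂) = 1.0860 × 1.2626 = 1.3711.
θ_B(1→3) = arctan(1.3711) = 53.90°.

θ_B ≈ 53.90°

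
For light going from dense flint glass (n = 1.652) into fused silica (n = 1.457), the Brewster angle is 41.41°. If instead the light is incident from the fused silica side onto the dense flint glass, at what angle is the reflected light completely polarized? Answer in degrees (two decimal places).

θ_B' ≈ 48.59°

The two Brewster angles are complementary: θ_B' = 90° − θ_B = 90° − 41.41° = 48.59°.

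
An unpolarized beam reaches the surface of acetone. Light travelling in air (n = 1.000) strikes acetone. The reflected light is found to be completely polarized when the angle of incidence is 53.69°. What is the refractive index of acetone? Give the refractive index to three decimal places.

Full polarization of the reflected beam means tan θ_B = n₂/n₁, where n₁ is the incident medium (air).
n₂ = n₁ tan θ_B = 1.000 × tan 53.69° = 1.361.

n ≈ 1.361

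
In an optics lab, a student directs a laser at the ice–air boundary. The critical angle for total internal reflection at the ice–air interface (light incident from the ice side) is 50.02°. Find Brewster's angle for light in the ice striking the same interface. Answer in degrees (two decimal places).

θ_B ≈ 37.46°

n₂/n₁ = sin θ_c = sin 50.02° = 0.7663.
tan θ_B equals the same ratio, so θ_B = arctan(0.7663) = 37.46°.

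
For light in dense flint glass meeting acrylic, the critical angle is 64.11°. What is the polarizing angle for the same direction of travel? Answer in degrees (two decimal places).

sin θ_c = n₂/n₁, so n₂/n₁ = sin 64.11° = 0.8996.
Brewster: tan θ_B = n₂/n₁ = 0.8996.
θ_B = arctan(0.8996) = 41.98°.

θ_B ≈ 41.98°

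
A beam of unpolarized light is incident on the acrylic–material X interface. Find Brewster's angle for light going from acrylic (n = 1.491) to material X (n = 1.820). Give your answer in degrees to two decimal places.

θ_B ≈ 50.67°

Brewster's condition: tan θ_B = n₂/n₁ = 1.820/1.491 = 1.2207.
So θ_B = arctan 1.2207 = 50.67°.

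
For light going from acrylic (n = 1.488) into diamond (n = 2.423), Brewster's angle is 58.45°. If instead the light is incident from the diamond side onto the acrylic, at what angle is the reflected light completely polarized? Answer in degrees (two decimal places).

Reversing the direction swaps n₁ and n₂, so tan θ_B' = 1/tan θ_B and θ_B' = 90° − θ_B.
Hence θ_B' = 90° − 58.45° = 31.55°.

θ_B' ≈ 31.55°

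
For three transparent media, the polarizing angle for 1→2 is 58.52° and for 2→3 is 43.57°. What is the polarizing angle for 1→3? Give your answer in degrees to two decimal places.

n₂/n₁ = tan 58.52° = 1.6331 and n₃/n₂ = tan 43.57° = 0.9513.
Multiplying, n₃/n₁ = 1.6331 × 0.9513 = 1.5536, and θ_B(1→3) = arctan 1.5536 = 57.23°.

θ_B ≈ 57.23°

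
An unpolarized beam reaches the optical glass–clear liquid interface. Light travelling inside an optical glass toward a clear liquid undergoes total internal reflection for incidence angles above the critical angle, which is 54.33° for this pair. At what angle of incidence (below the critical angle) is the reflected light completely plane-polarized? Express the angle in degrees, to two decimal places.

n₂/n₁ = sin θ_c = sin 54.33° = 0.8124.
tan θ_B equals the same ratio, so θ_B = arctan(0.8124) = 39.09°.

θ_B ≈ 39.09°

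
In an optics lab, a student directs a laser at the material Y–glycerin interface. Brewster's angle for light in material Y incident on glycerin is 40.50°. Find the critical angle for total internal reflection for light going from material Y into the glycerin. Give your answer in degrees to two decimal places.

tan θ_B = n₂/n₁ = tan 40.50° = 0.8541.
Total internal reflection: sin θ_c = n₂/n₁ = 0.8541.
θ_c = arcsin(0.8541) = 58.66°.

θ_c ≈ 58.66°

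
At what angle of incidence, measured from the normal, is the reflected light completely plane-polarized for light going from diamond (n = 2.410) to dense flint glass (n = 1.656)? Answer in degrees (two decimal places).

θ_B ≈ 34.49°

Here n₂/n₁ = 1.656/2.410 = 0.6871, and Brewster's law gives tan θ_B = n₂/n₁.
So θ_B = arctan 0.6871 = 34.49°.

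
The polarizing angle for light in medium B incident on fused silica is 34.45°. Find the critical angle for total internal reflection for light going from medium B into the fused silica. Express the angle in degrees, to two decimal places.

tan θ_B = n₂/n₁ = tan 34.45° = 0.6860.
Total internal reflection: sin θ_c = n₂/n₁ = 0.6860.
θ_c = arcsin(0.6860) = 43.31°.

θ_c ≈ 43.31°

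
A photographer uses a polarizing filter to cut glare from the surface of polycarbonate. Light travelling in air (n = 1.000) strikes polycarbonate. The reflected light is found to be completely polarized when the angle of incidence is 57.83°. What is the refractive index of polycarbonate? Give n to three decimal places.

n ≈ 1.590

Full polarization of the reflected beam means tan θ_B = n₂/n₁, where n₁ is the incident medium (air).
n₂ = n₁ tan θ_B = 1.000 × tan 57.83° = 1.590.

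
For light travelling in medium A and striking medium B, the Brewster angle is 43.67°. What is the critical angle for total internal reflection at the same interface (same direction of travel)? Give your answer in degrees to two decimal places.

From Brewster, n₂/n₁ = tan θ_B = tan 43.67° = 0.9546.
Then sin θ_c = n₂/n₁ = 0.9546, so θ_c = arcsin 0.9546 = 72.67°.

θ_c ≈ 72.67°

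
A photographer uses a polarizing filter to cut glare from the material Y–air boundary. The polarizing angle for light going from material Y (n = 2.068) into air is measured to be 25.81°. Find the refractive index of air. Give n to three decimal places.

n ≈ 1.000

Brewster's law: tan θ_B = n₂/n₁ (light incident in material Y, refracted into air).
n₂ = n₁ tan θ_B = 2.068 × tan 25.81° = 1.000.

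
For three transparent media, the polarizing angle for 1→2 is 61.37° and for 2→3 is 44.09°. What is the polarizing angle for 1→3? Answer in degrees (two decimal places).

n₂/n₁ = tan 61.37° = 1.8318 and n₃/n₂ = tan 44.09° = 0.9687.
So n₃/n₁ = (n₂/n₁)(n₃/n₂) = 1.8318 × 0.9687 = 1.7746.
θ_B(1→3) = arctan(1.7746) = 60.60°.

θ_B ≈ 60.60°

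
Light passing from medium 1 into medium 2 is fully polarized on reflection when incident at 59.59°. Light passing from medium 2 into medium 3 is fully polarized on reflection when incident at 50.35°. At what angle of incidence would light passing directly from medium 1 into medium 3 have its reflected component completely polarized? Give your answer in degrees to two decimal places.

θ_B ≈ 64.06°

tan θ_B(1→2) = n₂/n₁ = tan 59.59° = 1.7038.
tan θ_B(2→3) = n₃/n₂ = tan 50.35° = 1.2066.
n₃/n₁ = 2.0559. Then tan θ_B(1→3) = n₃/n₁, so θ_B(1→3) = arctan(2.0559) = 64.06°.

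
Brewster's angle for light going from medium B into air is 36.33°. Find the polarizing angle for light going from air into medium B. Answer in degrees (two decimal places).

θ_B' ≈ 53.67°

tan θ_B' = n₁/n₂ = 1/tan θ_B, so θ_B' = 90° − θ_B.
θ_B' = 90° − 36.33° = 53.67°.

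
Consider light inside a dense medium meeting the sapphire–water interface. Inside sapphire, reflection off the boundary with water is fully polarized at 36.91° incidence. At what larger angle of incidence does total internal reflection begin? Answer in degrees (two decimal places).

θ_c ≈ 48.69°

From Brewster, n₂/n₁ = tan θ_B = tan 36.91° = 0.7511.
Then sin θ_c = n₂/n₁ = 0.7511, so θ_c = arcsin 0.7511 = 48.69°.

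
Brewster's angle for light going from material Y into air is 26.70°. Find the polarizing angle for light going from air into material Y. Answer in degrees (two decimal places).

θ_B' ≈ 63.30°

tan θ_B' = n₁/n₂ = 1/tan θ_B, so θ_B' = 90° − θ_B.
θ_B' = 90° − 26.70° = 63.30°.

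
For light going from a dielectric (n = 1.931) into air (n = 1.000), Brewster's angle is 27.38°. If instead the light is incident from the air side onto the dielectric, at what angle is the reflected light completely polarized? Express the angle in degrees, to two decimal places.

The two Brewster angles are complementary: θ_B' = 90° − θ_B = 90° − 27.38° = 62.62°.

θ_B' ≈ 62.62°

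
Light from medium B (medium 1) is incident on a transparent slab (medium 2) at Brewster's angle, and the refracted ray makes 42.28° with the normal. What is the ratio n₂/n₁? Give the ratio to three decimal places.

At Brewster incidence θ_B = 90° − θ_t = 90° − 42.28° = 47.72°.
tan θ_B = n₂/n₁, so n₂/n₁ = tan 47.72° = 1.100.

n₂/n₁ ≈ 1.100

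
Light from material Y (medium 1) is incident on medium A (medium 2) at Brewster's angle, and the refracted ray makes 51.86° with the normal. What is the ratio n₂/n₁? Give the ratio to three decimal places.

n₂/n₁ ≈ 0.785

θ_B + θ_t = 90°, so θ_B = 90° − 51.86° = 38.14°.
tan θ_B = n₂/n₁, so n₂/n₁ = tan 38.14° = 0.785.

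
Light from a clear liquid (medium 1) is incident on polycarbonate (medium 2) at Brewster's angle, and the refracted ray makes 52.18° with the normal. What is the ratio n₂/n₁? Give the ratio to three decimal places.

At Brewster incidence θ_B = 90° − θ_t = 90° − 52.18° = 37.82°.
Then n₂/n₁ = tan θ_B = tan 37.82° = 0.776.

n₂/n₁ ≈ 0.776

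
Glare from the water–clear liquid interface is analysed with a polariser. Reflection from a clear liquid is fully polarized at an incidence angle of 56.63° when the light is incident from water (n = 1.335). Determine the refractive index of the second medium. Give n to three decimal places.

n ≈ 2.027

At the polarizing angle, tan θ_B = n₂/n₁ with n₁ on the incident side (water) and n₂ on the transmitted side (a clear liquid).
n₂ = n₁ tan θ_B = 1.335 × tan 56.63° = 2.027.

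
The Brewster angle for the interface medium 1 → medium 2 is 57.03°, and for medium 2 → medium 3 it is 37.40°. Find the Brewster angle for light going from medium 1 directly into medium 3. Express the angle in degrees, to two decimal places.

n₂/n₁ = tan 57.03° = 1.5416 and n₃/n₂ = tan 37.40° = 0.7646.
So n₃/n₁ = (n₂/n₁)(n₃/n₂) = 1.5416 × 0.7646 = 1.1787.
θ_B(1→3) = arctan(1.1787) = 49.69°.

θ_B ≈ 49.69°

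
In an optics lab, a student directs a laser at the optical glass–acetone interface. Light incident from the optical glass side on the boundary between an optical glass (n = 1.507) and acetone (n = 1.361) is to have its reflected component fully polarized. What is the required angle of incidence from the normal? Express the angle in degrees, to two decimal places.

Brewster's condition: tan θ_B = n₂/n₁ = 1.361/1.507 = 0.9031.
So θ_B = arctan 0.9031 = 42.09°.

θ_B ≈ 42.09°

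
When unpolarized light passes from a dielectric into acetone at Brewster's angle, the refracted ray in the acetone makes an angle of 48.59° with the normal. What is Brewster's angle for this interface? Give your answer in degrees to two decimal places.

Since the reflected and refracted rays are at right angles at the polarizing angle, θ_B + θ_t = 90°.
So θ_B = 90° − θ_t = 90° − 48.59° = 41.41°.

θ_B ≈ 41.41°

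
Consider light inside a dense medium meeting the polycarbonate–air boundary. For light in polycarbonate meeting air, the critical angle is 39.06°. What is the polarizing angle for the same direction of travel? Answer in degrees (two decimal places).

θ_B ≈ 32.22°

sin θ_c = n₂/n₁, so n₂/n₁ = sin 39.06° = 0.6301.
Brewster: tan θ_B = n₂/n₁ = 0.6301.
θ_B = arctan(0.6301) = 32.22°.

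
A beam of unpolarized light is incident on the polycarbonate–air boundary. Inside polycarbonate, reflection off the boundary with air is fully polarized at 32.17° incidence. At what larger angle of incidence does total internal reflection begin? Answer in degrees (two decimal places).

θ_c ≈ 38.98°

From Brewster, n₂/n₁ = tan θ_B = tan 32.17° = 0.6290.
Then sin θ_c = n₂/n₁ = 0.6290, so θ_c = arcsin 0.6290 = 38.98°.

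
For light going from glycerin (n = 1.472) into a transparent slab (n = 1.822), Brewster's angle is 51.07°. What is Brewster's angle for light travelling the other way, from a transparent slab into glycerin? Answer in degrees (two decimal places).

The two Brewster angles are complementary: θ_B' = 90° − θ_B = 90° − 51.07° = 38.93°.

θ_B' ≈ 38.93°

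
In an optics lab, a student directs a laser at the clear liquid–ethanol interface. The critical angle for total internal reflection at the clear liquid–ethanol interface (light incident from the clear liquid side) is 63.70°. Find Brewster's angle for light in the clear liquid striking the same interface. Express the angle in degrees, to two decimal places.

θ_B ≈ 41.88°

n₂/n₁ = sin θ_c = sin 63.70° = 0.8965.
tan θ_B equals the same ratio, so θ_B = arctan(0.8965) = 41.88°.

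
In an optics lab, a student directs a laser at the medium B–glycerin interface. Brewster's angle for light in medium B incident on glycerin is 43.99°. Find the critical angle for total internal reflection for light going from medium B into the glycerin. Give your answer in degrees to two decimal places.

n₂/n₁ = tan 43.99° = 0.9654; the critical angle satisfies sin θ_c = n₂/n₁.
θ_c = arcsin(0.9654) = 74.87°.

θ_c ≈ 74.87°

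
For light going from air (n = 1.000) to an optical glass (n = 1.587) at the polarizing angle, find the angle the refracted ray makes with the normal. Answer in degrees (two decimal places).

tan θ_B = n₂/n₁ = 1.587/1.000 = 1.5870, so θ_B = 57.78°.
Since θ_B + θ_t = 90° at Brewster incidence, θ_t = 90° − 57.78° = 32.22°.

θ_t ≈ 32.22°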